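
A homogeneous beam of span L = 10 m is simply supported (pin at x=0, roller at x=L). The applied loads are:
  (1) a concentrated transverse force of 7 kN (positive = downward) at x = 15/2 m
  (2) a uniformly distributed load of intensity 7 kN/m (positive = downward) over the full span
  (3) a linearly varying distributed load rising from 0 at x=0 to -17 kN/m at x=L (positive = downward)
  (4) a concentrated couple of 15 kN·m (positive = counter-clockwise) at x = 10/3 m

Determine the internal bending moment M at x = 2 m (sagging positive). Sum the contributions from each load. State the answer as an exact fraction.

M(2) = 81/10 kN·m

Load 1 — point force P=7 kN at a=15/2 m (b=L-a=5/2):
  M_1 = Pbx/L  [x≤a] = 7·(5/2)·2/10 = 7/2 kN·m
Load 2 — uniform load w=7 kN/m over full span:
  M_2 = wx(L-x)/2 = 7·2·(10-2)/2 = 56 kN·m
Load 3 — triangular load w₀=-17 kN/m (0→w₀ over full span):
  M_3 = w₀Lx/6 - w₀x³/(6L) = (-17)·10·2/6 - (-17)·2³/(6·10) = -272/5 kN·m
Load 4 — applied couple M₀=15 kN·m at a=10/3 m (b=L-a=20/3):
  M_4 = M₀x/L  [x≤a] = 15·2/10 = 3 kN·m
Superposition: M = Σ M_i = 81/10 kN·m ≈ 8.100000 kN·m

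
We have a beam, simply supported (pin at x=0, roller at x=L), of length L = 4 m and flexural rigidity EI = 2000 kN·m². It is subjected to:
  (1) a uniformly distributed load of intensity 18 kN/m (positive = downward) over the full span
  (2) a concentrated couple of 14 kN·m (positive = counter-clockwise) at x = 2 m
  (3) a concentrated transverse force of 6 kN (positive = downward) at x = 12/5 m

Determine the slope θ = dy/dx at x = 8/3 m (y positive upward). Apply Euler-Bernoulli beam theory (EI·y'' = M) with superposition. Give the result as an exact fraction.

θ(8/3) = 30187/2250000 rad

Load 1 — uniform load w=18 kN/m over full span:
  θ_1 = -w(L³-6Lx²+4x³)/(24EI) = -18·(4³-6·4·(8/3)²+4·(8/3)³)/(24·2000) = 13/1125 rad
Load 2 — applied couple M₀=14 kN·m at a=2 m (b=L-a=2):
  θ_2 = (M₀x²/(2L)-M₀(x-a)+C₁)/EI  [x>a] with C₁=M₀(3b²-L²)/(6L)=-7/3 = (14·(8/3)²/(2·4)-14·((8/3)-2)+(-7/3))/2000 = 7/18000 rad
Load 3 — point force P=6 kN at a=12/5 m (b=L-a=8/5):
  θ_3 = -Pa(2L²-6Lx+3x²+a²)/(6LEI)  [x>a] = -6·(12/5)·(2·4²-6·4·(8/3)+3·(8/3)²+(12/5)²)/(6·4·2000) = 23/15625 rad
Superposition: θ = Σ θ_i = 30187/2250000 rad ≈ 0.013416 rad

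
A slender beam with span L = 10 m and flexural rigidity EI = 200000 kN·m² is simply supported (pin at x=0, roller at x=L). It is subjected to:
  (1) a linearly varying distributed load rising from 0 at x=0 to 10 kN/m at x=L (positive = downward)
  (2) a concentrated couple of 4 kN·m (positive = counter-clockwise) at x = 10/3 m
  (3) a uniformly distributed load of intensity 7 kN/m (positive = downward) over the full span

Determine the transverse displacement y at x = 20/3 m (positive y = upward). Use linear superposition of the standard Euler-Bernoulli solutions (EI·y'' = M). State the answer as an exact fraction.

Load 1 — triangular load w₀=10 kN/m (0→w₀ over full span):
  y_1 = -w₀x(7L⁴-10L²x²+3x⁴)/(360LEI) = -10·(20/3)·(7·10⁴-10·10²·(20/3)²+3·(20/3)⁴)/(360·10·200000) = -17/5832 m
Load 2 — applied couple M₀=4 kN·m at a=10/3 m (b=L-a=20/3):
  y_2 = (M₀x³/(6L)-M₀(x-a)²/2+C₁x)/EI  [x>a] with C₁=M₀(3b²-L²)/(6L)=20/9 = (4·(20/3)³/(6·10)-4·((20/3)-(10/3))²/2+(20/9)·(20/3))/200000 = 1/16200 m
Load 3 — uniform load w=7 kN/m over full span:
  y_3 = -wx(L³-2Lx²+x³)/(24EI) = -7·(20/3)·(10³-2·10·(20/3)²+(20/3)³)/(24·200000) = -77/19440 m
Superposition: y = Σ y_i = -1987/291600 m ≈ -0.006814 m

y(20/3) = -1987/291600 m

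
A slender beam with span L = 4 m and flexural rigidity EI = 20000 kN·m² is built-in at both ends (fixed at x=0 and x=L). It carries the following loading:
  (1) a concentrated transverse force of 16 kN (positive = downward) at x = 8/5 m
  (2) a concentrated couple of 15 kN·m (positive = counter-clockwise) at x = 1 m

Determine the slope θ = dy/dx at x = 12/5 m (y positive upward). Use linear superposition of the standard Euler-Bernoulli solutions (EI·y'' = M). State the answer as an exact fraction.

Load 1 — point force P=16 kN at a=8/5 m (b=L-a=12/5):
  θ_1 = Pa²(L-x)(2bL-(3b+a)(L-x))/(2L³EI)  [x>a] = 16·(8/5)²·(4-(12/5))·(2·(12/5)·4-(3·(12/5)+(8/5))·(4-(12/5)))/(2·4³·20000) = 256/1953125 rad
Load 2 — applied couple M₀=15 kN·m at a=1 m (b=L-a=3):
  θ_2 = (R_Ax²/2 - M_Ax - M₀(x-a))/EI  [x>a] with R_A=135/32, M_A=-45/16 = ((135/32)·(12/5)²/2 - (-45/16)·(12/5) - 15·((12/5)-1))/20000 = -21/200000 rad
Superposition: θ = Σ θ_i = 3259/125000000 rad ≈ 0.000026 rad

θ(12/5) = 3259/125000000 rad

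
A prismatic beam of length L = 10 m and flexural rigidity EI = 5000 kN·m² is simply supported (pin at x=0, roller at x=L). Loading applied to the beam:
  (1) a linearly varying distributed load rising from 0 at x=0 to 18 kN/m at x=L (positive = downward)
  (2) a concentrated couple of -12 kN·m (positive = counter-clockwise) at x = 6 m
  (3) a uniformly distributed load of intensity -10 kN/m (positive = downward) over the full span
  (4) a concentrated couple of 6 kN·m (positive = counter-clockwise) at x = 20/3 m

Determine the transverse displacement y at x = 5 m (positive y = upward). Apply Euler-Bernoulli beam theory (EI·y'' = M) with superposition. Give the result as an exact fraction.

y(5) = 1091/40000 m

Load 1 — triangular load w₀=18 kN/m (0→w₀ over full span):
  y_1 = -w₀x(7L⁴-10L²x²+3x⁴)/(360LEI) = -18·5·(7·10⁴-10·10²·5²+3·5⁴)/(360·10·5000) = -15/64 m
Load 2 — applied couple M₀=-12 kN·m at a=6 m (b=L-a=4):
  y_2 = (M₀x³/(6L)+C₁x)/EI  [x≤a] with C₁=M₀(3b²-L²)/(6L)=52/5 = ((-12)·5³/(6·10)+(52/5)·5)/5000 = 27/5000 m
Load 3 — uniform load w=-10 kN/m over full span:
  y_3 = -wx(L³-2Lx²+x³)/(24EI) = -(-10)·5·(10³-2·10·5²+5³)/(24·5000) = 25/96 m
Load 4 — applied couple M₀=6 kN·m at a=20/3 m (b=L-a=10/3):
  y_4 = (M₀x³/(6L)+C₁x)/EI  [x≤a] with C₁=M₀(3b²-L²)/(6L)=-20/3 = (6·5³/(6·10)+(-20/3)·5)/5000 = -1/240 m
Superposition: y = Σ y_i = 1091/40000 m ≈ 0.027275 m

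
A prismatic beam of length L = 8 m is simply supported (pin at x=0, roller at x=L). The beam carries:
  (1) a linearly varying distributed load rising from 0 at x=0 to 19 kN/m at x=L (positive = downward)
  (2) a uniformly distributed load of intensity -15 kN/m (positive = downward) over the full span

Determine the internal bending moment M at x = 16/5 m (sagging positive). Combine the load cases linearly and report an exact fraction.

Load 1 — triangular load w₀=19 kN/m (0→w₀ over full span):
  M_1 = w₀Lx/6 - w₀x³/(6L) = 19·8·(16/5)/6 - 19·(16/5)³/(6·8) = 8512/125 kN·m
Load 2 — uniform load w=-15 kN/m over full span:
  M_2 = wx(L-x)/2 = (-15)·(16/5)·(8-(16/5))/2 = -576/5 kN·m
Superposition: M = Σ M_i = -5888/125 kN·m ≈ -47.104000 kN·m

M(16/5) = -5888/125 kN·m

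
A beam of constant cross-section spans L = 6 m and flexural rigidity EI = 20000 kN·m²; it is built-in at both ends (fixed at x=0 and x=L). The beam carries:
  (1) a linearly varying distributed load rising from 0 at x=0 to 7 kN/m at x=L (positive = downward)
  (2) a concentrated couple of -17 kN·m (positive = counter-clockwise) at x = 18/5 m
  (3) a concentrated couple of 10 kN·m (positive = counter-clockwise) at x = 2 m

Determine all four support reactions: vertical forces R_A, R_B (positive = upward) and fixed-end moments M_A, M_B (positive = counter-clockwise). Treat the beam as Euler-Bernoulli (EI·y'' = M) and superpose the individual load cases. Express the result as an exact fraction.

Load 1 — triangular load w₀=7 kN/m (0→w₀ over full span):
  R_A = 3w₀L/20 = 3·7·6/20 = 63/10 kN
  M_A = w₀L²/30 = 7·6²/30 = 42/5 kN·m
  R_B = 7w₀L/20 = 7·7·6/20 = 147/10 kN
  M_B = -w₀L²/20 = -7·6²/20 = -63/5 kN·m
Load 2 — applied couple M₀=-17 kN·m at a=18/5 m (b=L-a=12/5):
  R_A = 6M₀ab/L³ = 6·(-17)·(18/5)·(12/5)/6³ = -102/25 kN
  M_A = M₀b(2a-b)/L² = (-17)·(12/5)·(2·(18/5)-(12/5))/6² = -136/25 kN·m
  R_B = -6M₀ab/L³ = -6·(-17)·(18/5)·(12/5)/6³ = 102/25 kN
  M_B = M₀a(2b-a)/L² = (-17)·(18/5)·(2·(12/5)-(18/5))/6² = -51/25 kN·m
Load 3 — applied couple M₀=10 kN·m at a=2 m (b=L-a=4):
  R_A = 6M₀ab/L³ = 6·10·2·4/6³ = 20/9 kN
  M_A = M₀b(2a-b)/L² = 10·4·(2·2-4)/6² = 0 kN·m
  R_B = -6M₀ab/L³ = -6·10·2·4/6³ = -20/9 kN
  M_B = M₀a(2b-a)/L² = 10·2·(2·4-2)/6² = 10/3 kN·m
Superposition: R_A = 1999/450 kN, M_A = 74/25 kN·m, R_B = 7451/450 kN, M_B = -848/75 kN·m

R_A = 1999/450 kN, M_A = 74/25 kN·m, R_B = 7451/450 kN, M_B = -848/75 kN·m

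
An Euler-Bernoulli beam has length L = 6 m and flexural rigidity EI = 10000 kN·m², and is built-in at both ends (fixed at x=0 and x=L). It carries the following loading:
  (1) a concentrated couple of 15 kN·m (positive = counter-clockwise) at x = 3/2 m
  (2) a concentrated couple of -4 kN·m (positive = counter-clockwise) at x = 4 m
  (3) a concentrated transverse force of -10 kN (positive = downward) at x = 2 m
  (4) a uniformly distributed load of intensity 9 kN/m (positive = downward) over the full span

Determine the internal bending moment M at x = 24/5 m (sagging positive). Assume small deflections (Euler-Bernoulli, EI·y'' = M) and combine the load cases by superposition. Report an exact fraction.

M(24/5) = 1053/400 kN·m

Load 1 — applied couple M₀=15 kN·m at a=3/2 m (b=L-a=9/2):
  M_1 = R_Ax - M_A - M₀  [x>a] with R_A=45/16, M_A=-45/16 = (45/16)·(24/5) - (-45/16) - 15 = 21/16 kN·m
Load 2 — applied couple M₀=-4 kN·m at a=4 m (b=L-a=2):
  M_2 = R_Ax - M_A - M₀  [x>a] with R_A=-8/9, M_A=-4/3 = (-8/9)·(24/5) - (-4/3) - (-4) = 16/15 kN·m
Load 3 — point force P=-10 kN at a=2 m (b=L-a=4):
  M_3 = Pa²(a+3b)(L-x)/L³ - Pa²b/L²  [x>a] = (-10)·2²·(2+3·4)·(6-(24/5))/6³ - (-10)·2²·4/6² = 4/3 kN·m
Load 4 — uniform load w=9 kN/m over full span:
  M_4 = wLx/2 - wL²/12 - wx²/2 = 9·6·(24/5)/2 - 9·6²/12 - 9·(24/5)²/2 = -27/25 kN·m
Superposition: M = Σ M_i = 1053/400 kN·m ≈ 2.632500 kN·m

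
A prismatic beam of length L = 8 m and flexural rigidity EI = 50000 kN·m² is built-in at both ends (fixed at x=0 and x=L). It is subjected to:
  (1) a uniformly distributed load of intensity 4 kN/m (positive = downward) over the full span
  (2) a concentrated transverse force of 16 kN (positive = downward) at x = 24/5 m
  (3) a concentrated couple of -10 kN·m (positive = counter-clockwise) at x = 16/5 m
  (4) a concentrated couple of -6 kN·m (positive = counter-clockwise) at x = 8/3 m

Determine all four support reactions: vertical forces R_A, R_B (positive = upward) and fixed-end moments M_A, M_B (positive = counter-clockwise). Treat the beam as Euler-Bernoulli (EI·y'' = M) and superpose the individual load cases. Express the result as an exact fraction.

R_A = 2354/125 kN, M_A = 12158/375 kN·m, R_B = 3646/125 kN, M_B = -16862/375 kN·m

Load 1 — uniform load w=4 kN/m over full span:
  R_A = wL/2 = 4·8/2 = 16 kN
  M_A = wL²/12 = 4·8²/12 = 64/3 kN·m
  R_B = wL/2 = 4·8/2 = 16 kN
  M_B = -wL²/12 = -4·8²/12 = -64/3 kN·m
Load 2 — point force P=16 kN at a=24/5 m (b=L-a=16/5):
  R_A = Pb²(3a+b)/L³ = 16·(16/5)²·(3·(24/5)+(16/5))/8³ = 704/125 kN
  M_A = Pab²/L² = 16·(24/5)·(16/5)²/8² = 1536/125 kN·m
  R_B = Pa²(a+3b)/L³ = 16·(24/5)²·((24/5)+3·(16/5))/8³ = 1296/125 kN
  M_B = -Pa²b/L² = -16·(24/5)²·(16/5)/8² = -2304/125 kN·m
Load 3 — applied couple M₀=-10 kN·m at a=16/5 m (b=L-a=24/5):
  R_A = 6M₀ab/L³ = 6·(-10)·(16/5)·(24/5)/8³ = -9/5 kN
  M_A = M₀b(2a-b)/L² = (-10)·(24/5)·(2·(16/5)-(24/5))/8² = -6/5 kN·m
  R_B = -6M₀ab/L³ = -6·(-10)·(16/5)·(24/5)/8³ = 9/5 kN
  M_B = M₀a(2b-a)/L² = (-10)·(16/5)·(2·(24/5)-(16/5))/8² = -16/5 kN·m
Load 4 — applied couple M₀=-6 kN·m at a=8/3 m (b=L-a=16/3):
  R_A = 6M₀ab/L³ = 6·(-6)·(8/3)·(16/3)/8³ = -1 kN
  M_A = M₀b(2a-b)/L² = (-6)·(16/3)·(2·(8/3)-(16/3))/8² = 0 kN·m
  R_B = -6M₀ab/L³ = -6·(-6)·(8/3)·(16/3)/8³ = 1 kN
  M_B = M₀a(2b-a)/L² = (-6)·(8/3)·(2·(16/3)-(8/3))/8² = -2 kN·m
Superposition: R_A = 2354/125 kN, M_A = 12158/375 kN·m, R_B = 3646/125 kN, M_B = -16862/375 kN·m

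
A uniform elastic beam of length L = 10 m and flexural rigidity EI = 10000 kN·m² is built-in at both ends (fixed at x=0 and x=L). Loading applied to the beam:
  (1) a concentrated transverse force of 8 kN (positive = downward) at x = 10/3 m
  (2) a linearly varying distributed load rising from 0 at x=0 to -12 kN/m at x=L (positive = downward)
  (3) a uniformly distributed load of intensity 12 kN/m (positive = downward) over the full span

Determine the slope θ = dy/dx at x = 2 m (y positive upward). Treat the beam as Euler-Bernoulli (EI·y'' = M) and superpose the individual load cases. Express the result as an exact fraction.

Load 1 — point force P=8 kN at a=10/3 m (b=L-a=20/3):
  θ_1 = -Pb²x(2aL-(3a+b)x)/(2L³EI)  [x≤a] = -8·(20/3)²·2·(2·(10/3)·10-(3·(10/3)+(20/3))·2)/(2·10³·10000) = -4/3375 rad
Load 2 — triangular load w₀=-12 kN/m (0→w₀ over full span):
  θ_2 = -w₀(2x(L-x)(L-2x)(x+2L)+x²(L-x)²)/(120LEI) = -(-12)·(2·2·(10-2)·(10-2·2)·(2+2·10)+2²·(10-2)²)/(120·10·10000) = 14/3125 rad
Load 3 — uniform load w=12 kN/m over full span:
  θ_3 = -wx(L-x)(L-2x)/(12EI) = -12·2·(10-2)·(10-2·2)/(12·10000) = -6/625 rad
Superposition: θ = Σ θ_i = -532/84375 rad ≈ -0.006305 rad

θ(2) = -532/84375 rad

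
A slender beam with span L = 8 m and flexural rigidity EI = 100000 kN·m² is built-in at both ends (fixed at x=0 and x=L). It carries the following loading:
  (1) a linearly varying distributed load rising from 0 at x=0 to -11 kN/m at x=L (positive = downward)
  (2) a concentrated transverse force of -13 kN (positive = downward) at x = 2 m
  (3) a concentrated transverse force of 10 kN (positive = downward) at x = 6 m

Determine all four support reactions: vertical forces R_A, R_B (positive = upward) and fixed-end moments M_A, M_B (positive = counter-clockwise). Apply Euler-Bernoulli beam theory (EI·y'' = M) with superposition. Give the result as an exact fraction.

R_A = -3617/160 kN, M_A = -4121/120 kN·m, R_B = -3903/160 kN, M_B = 1153/40 kN·m

Load 1 — triangular load w₀=-11 kN/m (0→w₀ over full span):
  R_A = 3w₀L/20 = 3·(-11)·8/20 = -66/5 kN
  M_A = w₀L²/30 = (-11)·8²/30 = -352/15 kN·m
  R_B = 7w₀L/20 = 7·(-11)·8/20 = -154/5 kN
  M_B = -w₀L²/20 = -(-11)·8²/20 = 176/5 kN·m
Load 2 — point force P=-13 kN at a=2 m (b=L-a=6):
  R_A = Pb²(3a+b)/L³ = (-13)·6²·(3·2+6)/8³ = -351/32 kN
  M_A = Pab²/L² = (-13)·2·6²/8² = -117/8 kN·m
  R_B = Pa²(a+3b)/L³ = (-13)·2²·(2+3·6)/8³ = -65/32 kN
  M_B = -Pa²b/L² = -(-13)·2²·6/8² = 39/8 kN·m
Load 3 — point force P=10 kN at a=6 m (b=L-a=2):
  R_A = Pb²(3a+b)/L³ = 10·2²·(3·6+2)/8³ = 25/16 kN
  M_A = Pab²/L² = 10·6·2²/8² = 15/4 kN·m
  R_B = Pa²(a+3b)/L³ = 10·6²·(6+3·2)/8³ = 135/16 kN
  M_B = -Pa²b/L² = -10·6²·2/8² = -45/4 kN·m
Superposition: R_A = -3617/160 kN, M_A = -4121/120 kN·m, R_B = -3903/160 kN, M_B = 1153/40 kN·m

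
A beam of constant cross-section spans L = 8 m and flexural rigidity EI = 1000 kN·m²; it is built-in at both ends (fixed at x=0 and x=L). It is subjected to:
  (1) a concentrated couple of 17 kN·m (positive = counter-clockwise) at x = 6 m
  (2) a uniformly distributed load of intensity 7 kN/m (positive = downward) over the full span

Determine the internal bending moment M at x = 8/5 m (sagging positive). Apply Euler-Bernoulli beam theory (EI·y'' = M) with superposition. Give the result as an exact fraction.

M(8/5) = -3577/1200 kN·m

Load 1 — applied couple M₀=17 kN·m at a=6 m (b=L-a=2):
  M_1 = R_Ax - M_A  [x≤a] with R_A=153/64, M_A=85/16 = (153/64)·(8/5) - (85/16) = -119/80 kN·m
Load 2 — uniform load w=7 kN/m over full span:
  M_2 = wLx/2 - wL²/12 - wx²/2 = 7·8·(8/5)/2 - 7·8²/12 - 7·(8/5)²/2 = -112/75 kN·m
Superposition: M = Σ M_i = -3577/1200 kN·m ≈ -2.980833 kN·m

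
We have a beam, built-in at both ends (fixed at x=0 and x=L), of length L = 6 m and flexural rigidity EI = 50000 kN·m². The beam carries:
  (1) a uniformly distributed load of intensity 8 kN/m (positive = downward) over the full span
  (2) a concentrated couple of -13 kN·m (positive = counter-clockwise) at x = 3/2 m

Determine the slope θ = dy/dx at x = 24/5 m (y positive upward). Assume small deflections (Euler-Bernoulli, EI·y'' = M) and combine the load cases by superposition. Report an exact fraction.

Load 1 — uniform load w=8 kN/m over full span:
  θ_1 = -wx(L-x)(L-2x)/(12EI) = -8·(24/5)·(6-(24/5))·(6-2·(24/5))/(12·50000) = 108/390625 rad
Load 2 — applied couple M₀=-13 kN·m at a=3/2 m (b=L-a=9/2):
  θ_2 = (R_Ax²/2 - M_Ax - M₀(x-a))/EI  [x>a] with R_A=-39/16, M_A=39/16 = ((-39/16)·(24/5)²/2 - (39/16)·(24/5) - (-13)·((24/5)-(3/2)))/50000 = 39/625000 rad
Superposition: θ = Σ θ_i = 1059/3125000 rad ≈ 0.000339 rad

θ(24/5) = 1059/3125000 rad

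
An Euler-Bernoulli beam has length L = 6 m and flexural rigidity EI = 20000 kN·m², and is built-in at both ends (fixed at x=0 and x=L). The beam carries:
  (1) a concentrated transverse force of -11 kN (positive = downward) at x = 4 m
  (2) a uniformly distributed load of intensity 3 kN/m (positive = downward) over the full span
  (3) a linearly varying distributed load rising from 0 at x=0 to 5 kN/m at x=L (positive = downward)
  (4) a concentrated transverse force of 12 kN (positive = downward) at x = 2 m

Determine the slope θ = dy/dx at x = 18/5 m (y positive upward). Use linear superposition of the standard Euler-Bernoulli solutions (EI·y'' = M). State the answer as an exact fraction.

θ(18/5) = 91/250000 rad

Load 1 — point force P=-11 kN at a=4 m (b=L-a=2):
  θ_1 = -Pb²x(2aL-(3a+b)x)/(2L³EI)  [x≤a] = -(-11)·2²·(18/5)·(2·4·6-(3·4+2)·(18/5))/(2·6³·20000) = -11/250000 rad
Load 2 — uniform load w=3 kN/m over full span:
  θ_2 = -wx(L-x)(L-2x)/(12EI) = -3·(18/5)·(6-(18/5))·(6-2·(18/5))/(12·20000) = 81/625000 rad
Load 3 — triangular load w₀=5 kN/m (0→w₀ over full span):
  θ_3 = -w₀(2x(L-x)(L-2x)(x+2L)+x²(L-x)²)/(120LEI) = -5·(2·(18/5)·(6-(18/5))·(6-2·(18/5))·((18/5)+2·6)+(18/5)²·(6-(18/5))²)/(120·6·20000) = 27/312500 rad
Load 4 — point force P=12 kN at a=2 m (b=L-a=4):
  θ_4 = Pa²(L-x)(2bL-(3b+a)(L-x))/(2L³EI)  [x>a] = 12·2²·(6-(18/5))·(2·4·6-(3·4+2)·(6-(18/5)))/(2·6³·20000) = 3/15625 rad
Superposition: θ = Σ θ_i = 91/250000 rad ≈ 0.000364 rad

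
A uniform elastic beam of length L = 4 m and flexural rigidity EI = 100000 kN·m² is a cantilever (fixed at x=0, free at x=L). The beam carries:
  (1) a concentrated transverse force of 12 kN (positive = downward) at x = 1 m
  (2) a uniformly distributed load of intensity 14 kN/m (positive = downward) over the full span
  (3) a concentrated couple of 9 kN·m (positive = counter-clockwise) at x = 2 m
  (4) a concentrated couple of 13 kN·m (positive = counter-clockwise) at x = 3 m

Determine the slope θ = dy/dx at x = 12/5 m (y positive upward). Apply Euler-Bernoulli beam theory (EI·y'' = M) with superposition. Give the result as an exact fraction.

θ(12/5) = -1509/1562500 rad

Load 1 — point force P=12 kN at a=1 m (b=L-a=3):
  θ_1 = -Pa²/(2EI)  [x>a] = -12·1²/(2·100000) = -3/50000 rad
Load 2 — uniform load w=14 kN/m over full span:
  θ_2 = -wx(x²-3Lx+3L²)/(6EI) = -14·(12/5)·((12/5)²-3·4·(12/5)+3·4²)/(6·100000) = -546/390625 rad
Load 3 — applied couple M₀=9 kN·m at a=2 m (b=L-a=2):
  θ_3 = M₀a/EI  [x>a] = 9·2/100000 = 9/50000 rad
Load 4 — applied couple M₀=13 kN·m at a=3 m (b=L-a=1):
  θ_4 = M₀x/EI  [x≤a] = 13·(12/5)/100000 = 39/125000 rad
Superposition: θ = Σ θ_i = -1509/1562500 rad ≈ -0.000966 rad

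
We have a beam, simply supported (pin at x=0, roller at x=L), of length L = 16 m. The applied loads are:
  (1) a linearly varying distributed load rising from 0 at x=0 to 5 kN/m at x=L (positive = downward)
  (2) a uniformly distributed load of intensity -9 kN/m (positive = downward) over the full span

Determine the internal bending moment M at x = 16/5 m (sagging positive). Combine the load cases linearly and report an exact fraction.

Load 1 — triangular load w₀=5 kN/m (0→w₀ over full span):
  M_1 = w₀Lx/6 - w₀x³/(6L) = 5·16·(16/5)/6 - 5·(16/5)³/(6·16) = 1024/25 kN·m
Load 2 — uniform load w=-9 kN/m over full span:
  M_2 = wx(L-x)/2 = (-9)·(16/5)·(16-(16/5))/2 = -4608/25 kN·m
Superposition: M = Σ M_i = -3584/25 kN·m ≈ -143.360000 kN·m

M(16/5) = -3584/25 kN·m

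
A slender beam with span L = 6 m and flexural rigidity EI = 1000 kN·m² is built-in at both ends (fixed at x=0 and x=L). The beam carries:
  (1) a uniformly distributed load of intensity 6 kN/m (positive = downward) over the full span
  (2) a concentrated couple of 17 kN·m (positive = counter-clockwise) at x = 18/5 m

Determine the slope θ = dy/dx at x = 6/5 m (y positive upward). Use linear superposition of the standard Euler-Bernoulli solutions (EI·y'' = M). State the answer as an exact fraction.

Load 1 — uniform load w=6 kN/m over full span:
  θ_1 = -wx(L-x)(L-2x)/(12EI) = -6·(6/5)·(6-(6/5))·(6-2·(6/5))/(12·1000) = -162/15625 rad
Load 2 — applied couple M₀=17 kN·m at a=18/5 m (b=L-a=12/5):
  θ_2 = (R_Ax²/2 - M_Ax)/EI  [x≤a] with R_A=102/25, M_A=136/25 = ((102/25)·(6/5)²/2 - (136/25)·(6/5))/1000 = -561/156250 rad
Superposition: θ = Σ θ_i = -2181/156250 rad ≈ -0.013958 rad

θ(6/5) = -2181/156250 rad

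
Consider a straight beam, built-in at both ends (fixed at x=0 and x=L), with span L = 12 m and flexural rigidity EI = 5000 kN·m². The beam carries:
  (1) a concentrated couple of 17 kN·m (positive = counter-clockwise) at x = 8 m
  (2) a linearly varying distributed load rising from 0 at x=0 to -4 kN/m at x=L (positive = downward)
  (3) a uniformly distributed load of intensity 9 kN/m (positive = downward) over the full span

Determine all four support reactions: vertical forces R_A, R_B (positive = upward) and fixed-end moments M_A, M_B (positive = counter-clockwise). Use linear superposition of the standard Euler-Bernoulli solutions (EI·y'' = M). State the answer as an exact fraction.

Load 1 — applied couple M₀=17 kN·m at a=8 m (b=L-a=4):
  R_A = 6M₀ab/L³ = 6·17·8·4/12³ = 17/9 kN
  M_A = M₀b(2a-b)/L² = 17·4·(2·8-4)/12² = 17/3 kN·m
  R_B = -6M₀ab/L³ = -6·17·8·4/12³ = -17/9 kN
  M_B = M₀a(2b-a)/L² = 17·8·(2·4-8)/12² = 0 kN·m
Load 2 — triangular load w₀=-4 kN/m (0→w₀ over full span):
  R_A = 3w₀L/20 = 3·(-4)·12/20 = -36/5 kN
  M_A = w₀L²/30 = (-4)·12²/30 = -96/5 kN·m
  R_B = 7w₀L/20 = 7·(-4)·12/20 = -84/5 kN
  M_B = -w₀L²/20 = -(-4)·12²/20 = 144/5 kN·m
Load 3 — uniform load w=9 kN/m over full span:
  R_A = wL/2 = 9·12/2 = 54 kN
  M_A = wL²/12 = 9·12²/12 = 108 kN·m
  R_B = wL/2 = 9·12/2 = 54 kN
  M_B = -wL²/12 = -9·12²/12 = -108 kN·m
Superposition: R_A = 2191/45 kN, M_A = 1417/15 kN·m, R_B = 1589/45 kN, M_B = -396/5 kN·m

R_A = 2191/45 kN, M_A = 1417/15 kN·m, R_B = 1589/45 kN, M_B = -396/5 kN·m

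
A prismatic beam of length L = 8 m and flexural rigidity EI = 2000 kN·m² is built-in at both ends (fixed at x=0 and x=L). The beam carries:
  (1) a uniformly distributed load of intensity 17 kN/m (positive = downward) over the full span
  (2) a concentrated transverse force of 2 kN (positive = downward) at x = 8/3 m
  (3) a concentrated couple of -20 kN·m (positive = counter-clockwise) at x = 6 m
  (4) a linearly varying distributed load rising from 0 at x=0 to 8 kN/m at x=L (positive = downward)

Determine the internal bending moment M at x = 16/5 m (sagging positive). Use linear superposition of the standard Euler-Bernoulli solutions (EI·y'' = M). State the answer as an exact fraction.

Load 1 — uniform load w=17 kN/m over full span:
  M_1 = wLx/2 - wL²/12 - wx²/2 = 17·8·(16/5)/2 - 17·8²/12 - 17·(16/5)²/2 = 2992/75 kN·m
Load 2 — point force P=2 kN at a=8/3 m (b=L-a=16/3):
  M_2 = Pa²(a+3b)(L-x)/L³ - Pa²b/L²  [x>a] = 2·(8/3)²·((8/3)+3·(16/3))·(8-(16/5))/8³ - 2·(8/3)²·(16/3)/8² = 176/135 kN·m
Load 3 — applied couple M₀=-20 kN·m at a=6 m (b=L-a=2):
  M_3 = R_Ax - M_A  [x≤a] with R_A=-45/16, M_A=-25/4 = (-45/16)·(16/5) - (-25/4) = -11/4 kN·m
Load 4 — triangular load w₀=8 kN/m (0→w₀ over full span):
  M_4 = 3w₀Lx/20 - w₀L²/30 - w₀x³/(6L) = 3·8·8·(16/5)/20 - 8·8²/30 - 8·(16/5)³/(6·8) = 1024/125 kN·m
Superposition: M = Σ M_i = 629627/13500 kN·m ≈ 46.639037 kN·m

M(16/5) = 629627/13500 kN·m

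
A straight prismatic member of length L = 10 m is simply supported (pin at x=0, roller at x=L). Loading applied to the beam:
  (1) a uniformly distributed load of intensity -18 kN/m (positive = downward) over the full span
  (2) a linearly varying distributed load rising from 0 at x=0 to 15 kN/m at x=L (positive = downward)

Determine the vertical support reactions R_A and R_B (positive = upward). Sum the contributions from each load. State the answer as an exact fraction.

Load 1 — uniform load w=-18 kN/m over full span:
  R_A = wL/2 = (-18)·10/2 = -90 kN
  R_B = wL/2 = (-18)·10/2 = -90 kN
Load 2 — triangular load w₀=15 kN/m (0→w₀ over full span):
  R_A = w₀L/6 = 15·10/6 = 25 kN
  R_B = w₀L/3 = 15·10/3 = 50 kN
Superposition: R_A = -65 kN, R_B = -40 kN

R_A = -65 kN, R_B = -40 kN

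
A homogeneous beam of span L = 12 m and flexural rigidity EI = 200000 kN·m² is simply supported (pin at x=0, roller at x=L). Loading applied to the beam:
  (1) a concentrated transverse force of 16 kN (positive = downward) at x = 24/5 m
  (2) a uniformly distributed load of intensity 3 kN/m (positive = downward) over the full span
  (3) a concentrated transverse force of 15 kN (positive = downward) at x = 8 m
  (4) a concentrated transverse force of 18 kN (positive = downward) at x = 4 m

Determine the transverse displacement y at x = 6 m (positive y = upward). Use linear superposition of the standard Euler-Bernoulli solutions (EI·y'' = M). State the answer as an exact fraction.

y(6) = -147859/12500000 m

Load 1 — point force P=16 kN at a=24/5 m (b=L-a=36/5):
  y_1 = -Pa(L-x)(2Lx-a²-x²)/(6LEI)  [x>a] = -16·(24/5)·(12-6)·(2·12·6-(24/5)²-6²)/(6·12·200000) = -1062/390625 m
Load 2 — uniform load w=3 kN/m over full span:
  y_2 = -wx(L³-2Lx²+x³)/(24EI) = -3·6·(12³-2·12·6²+6³)/(24·200000) = -81/20000 m
Load 3 — point force P=15 kN at a=8 m (b=L-a=4):
  y_3 = -Pbx(L²-b²-x²)/(6LEI)  [x≤a] = -15·4·6·(12²-4²-6²)/(6·12·200000) = -23/10000 m
Load 4 — point force P=18 kN at a=4 m (b=L-a=8):
  y_4 = -Pa(L-x)(2Lx-a²-x²)/(6LEI)  [x>a] = -18·4·(12-6)·(2·12·6-4²-6²)/(6·12·200000) = -69/25000 m
Superposition: y = Σ y_i = -147859/12500000 m ≈ -0.011829 m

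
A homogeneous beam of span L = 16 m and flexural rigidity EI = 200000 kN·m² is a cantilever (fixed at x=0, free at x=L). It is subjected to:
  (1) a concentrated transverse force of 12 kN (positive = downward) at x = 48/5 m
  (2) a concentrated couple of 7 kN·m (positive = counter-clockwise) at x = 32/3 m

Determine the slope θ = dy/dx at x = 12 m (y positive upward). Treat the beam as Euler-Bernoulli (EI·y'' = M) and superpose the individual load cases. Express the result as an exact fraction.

Load 1 — point force P=12 kN at a=48/5 m (b=L-a=32/5):
  θ_1 = -Pa²/(2EI)  [x>a] = -12·(48/5)²/(2·200000) = -216/78125 rad
Load 2 — applied couple M₀=7 kN·m at a=32/3 m (b=L-a=16/3):
  θ_2 = M₀a/EI  [x>a] = 7·(32/3)/200000 = 7/18750 rad
Superposition: θ = Σ θ_i = -1121/468750 rad ≈ -0.002391 rad

θ(12) = -1121/468750 rad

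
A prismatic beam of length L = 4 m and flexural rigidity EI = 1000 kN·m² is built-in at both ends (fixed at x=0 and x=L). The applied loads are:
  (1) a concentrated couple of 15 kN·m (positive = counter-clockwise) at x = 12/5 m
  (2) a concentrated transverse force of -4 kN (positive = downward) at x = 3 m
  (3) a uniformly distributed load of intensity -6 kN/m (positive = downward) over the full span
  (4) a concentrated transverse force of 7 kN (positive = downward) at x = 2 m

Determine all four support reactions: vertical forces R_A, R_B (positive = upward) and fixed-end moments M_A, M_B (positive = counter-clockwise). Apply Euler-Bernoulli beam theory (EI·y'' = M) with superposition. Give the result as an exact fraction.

Load 1 — applied couple M₀=15 kN·m at a=12/5 m (b=L-a=8/5):
  R_A = 6M₀ab/L³ = 6·15·(12/5)·(8/5)/4³ = 27/5 kN
  M_A = M₀b(2a-b)/L² = 15·(8/5)·(2·(12/5)-(8/5))/4² = 24/5 kN·m
  R_B = -6M₀ab/L³ = -6·15·(12/5)·(8/5)/4³ = -27/5 kN
  M_B = M₀a(2b-a)/L² = 15·(12/5)·(2·(8/5)-(12/5))/4² = 9/5 kN·m
Load 2 — point force P=-4 kN at a=3 m (b=L-a=1):
  R_A = Pb²(3a+b)/L³ = (-4)·1²·(3·3+1)/4³ = -5/8 kN
  M_A = Pab²/L² = (-4)·3·1²/4² = -3/4 kN·m
  R_B = Pa²(a+3b)/L³ = (-4)·3²·(3+3·1)/4³ = -27/8 kN
  M_B = -Pa²b/L² = -(-4)·3²·1/4² = 9/4 kN·m
Load 3 — uniform load w=-6 kN/m over full span:
  R_A = wL/2 = (-6)·4/2 = -12 kN
  M_A = wL²/12 = (-6)·4²/12 = -8 kN·m
  R_B = wL/2 = (-6)·4/2 = -12 kN
  M_B = -wL²/12 = -(-6)·4²/12 = 8 kN·m
Load 4 — point force P=7 kN at a=2 m (b=L-a=2):
  R_A = Pb²(3a+b)/L³ = 7·2²·(3·2+2)/4³ = 7/2 kN
  M_A = Pab²/L² = 7·2·2²/4² = 7/2 kN·m
  R_B = Pa²(a+3b)/L³ = 7·2²·(2+3·2)/4³ = 7/2 kN
  M_B = -Pa²b/L² = -7·2²·2/4² = -7/2 kN·m
Superposition: R_A = -149/40 kN, M_A = -9/20 kN·m, R_B = -691/40 kN, M_B = 171/20 kN·m

R_A = -149/40 kN, M_A = -9/20 kN·m, R_B = -691/40 kN, M_B = 171/20 kN·m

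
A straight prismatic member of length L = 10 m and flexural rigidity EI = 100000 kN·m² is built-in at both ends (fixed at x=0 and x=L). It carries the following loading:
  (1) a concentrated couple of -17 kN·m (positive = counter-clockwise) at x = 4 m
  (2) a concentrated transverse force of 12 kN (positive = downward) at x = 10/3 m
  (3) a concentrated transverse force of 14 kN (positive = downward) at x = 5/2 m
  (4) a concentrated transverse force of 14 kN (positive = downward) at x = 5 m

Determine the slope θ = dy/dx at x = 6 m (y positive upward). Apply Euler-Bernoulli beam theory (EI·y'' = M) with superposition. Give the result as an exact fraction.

θ(6) = 53389/150000000 rad

Load 1 — applied couple M₀=-17 kN·m at a=4 m (b=L-a=6):
  θ_1 = (R_Ax²/2 - M_Ax - M₀(x-a))/EI  [x>a] with R_A=-306/125, M_A=-51/25 = ((-306/125)·6²/2 - (-51/25)·6 - (-17)·(6-4))/100000 = 17/781250 rad
Load 2 — point force P=12 kN at a=10/3 m (b=L-a=20/3):
  θ_2 = Pa²(L-x)(2bL-(3b+a)(L-x))/(2L³EI)  [x>a] = 12·(10/3)²·(10-6)·(2·(20/3)·10-(3·(20/3)+(10/3))·(10-6))/(2·10³·100000) = 1/9375 rad
Load 3 — point force P=14 kN at a=5/2 m (b=L-a=15/2):
  θ_3 = Pa²(L-x)(2bL-(3b+a)(L-x))/(2L³EI)  [x>a] = 14·(5/2)²·(10-6)·(2·(15/2)·10-(3·(15/2)+(5/2))·(10-6))/(2·10³·100000) = 7/80000 rad
Load 4 — point force P=14 kN at a=5 m (b=L-a=5):
  θ_4 = Pa²(L-x)(2bL-(3b+a)(L-x))/(2L³EI)  [x>a] = 14·5²·(10-6)·(2·5·10-(3·5+5)·(10-6))/(2·10³·100000) = 7/50000 rad
Superposition: θ = Σ θ_i = 53389/150000000 rad ≈ 0.000356 rad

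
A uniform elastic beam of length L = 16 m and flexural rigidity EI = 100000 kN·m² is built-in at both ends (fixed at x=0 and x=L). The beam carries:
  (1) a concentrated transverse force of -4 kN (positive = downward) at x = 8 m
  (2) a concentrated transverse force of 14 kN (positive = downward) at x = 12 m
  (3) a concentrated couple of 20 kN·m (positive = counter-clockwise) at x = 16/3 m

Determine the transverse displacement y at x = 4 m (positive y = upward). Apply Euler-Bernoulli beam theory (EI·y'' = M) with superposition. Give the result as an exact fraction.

y(4) = -1/450000 m

Load 1 — point force P=-4 kN at a=8 m (b=L-a=8):
  y_1 = -Pb²x²(3aL-(3a+b)x)/(6L³EI)  [x≤a] = -(-4)·8²·4²·(3·8·16-(3·8+8)·4)/(6·16³·100000) = 4/9375 m
Load 2 — point force P=14 kN at a=12 m (b=L-a=4):
  y_2 = -Pb²x²(3aL-(3a+b)x)/(6L³EI)  [x≤a] = -14·4²·4²·(3·12·16-(3·12+4)·4)/(6·16³·100000) = -91/150000 m
Load 3 — applied couple M₀=20 kN·m at a=16/3 m (b=L-a=32/3):
  y_3 = (R_Ax³/6 - M_Ax²/2)/EI  [x≤a] with R_A=5/3, M_A=0 = ((5/3)·4³/6 - 0·4²/2)/100000 = 1/5625 m
Superposition: y = Σ y_i = -1/450000 m ≈ -0.000002 m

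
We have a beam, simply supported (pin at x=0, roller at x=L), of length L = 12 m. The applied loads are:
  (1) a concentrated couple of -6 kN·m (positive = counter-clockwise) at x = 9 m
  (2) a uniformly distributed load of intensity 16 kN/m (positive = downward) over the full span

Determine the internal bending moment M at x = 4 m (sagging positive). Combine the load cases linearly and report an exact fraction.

Load 1 — applied couple M₀=-6 kN·m at a=9 m (b=L-a=3):
  M_1 = M₀x/L  [x≤a] = (-6)·4/12 = -2 kN·m
Load 2 — uniform load w=16 kN/m over full span:
  M_2 = wx(L-x)/2 = 16·4·(12-4)/2 = 256 kN·m
Superposition: M = Σ M_i = 254 kN·m ≈ 254.000000 kN·m

M(4) = 254 kN·m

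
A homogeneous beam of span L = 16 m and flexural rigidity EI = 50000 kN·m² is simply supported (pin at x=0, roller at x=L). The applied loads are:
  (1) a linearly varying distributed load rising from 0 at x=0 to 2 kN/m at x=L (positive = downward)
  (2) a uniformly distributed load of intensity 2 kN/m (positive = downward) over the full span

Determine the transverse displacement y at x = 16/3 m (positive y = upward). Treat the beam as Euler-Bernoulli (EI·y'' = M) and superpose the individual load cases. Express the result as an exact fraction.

y(16/3) = -100352/2278125 m

Load 1 — triangular load w₀=2 kN/m (0→w₀ over full span):
  y_1 = -w₀x(7L⁴-10L²x²+3x⁴)/(360LEI) = -2·(16/3)·(7·16⁴-10·16²·(16/3)²+3·(16/3)⁴)/(360·16·50000) = -32768/2278125 m
Load 2 — uniform load w=2 kN/m over full span:
  y_2 = -wx(L³-2Lx²+x³)/(24EI) = -2·(16/3)·(16³-2·16·(16/3)²+(16/3)³)/(24·50000) = -22528/759375 m
Superposition: y = Σ y_i = -100352/2278125 m ≈ -0.044050 m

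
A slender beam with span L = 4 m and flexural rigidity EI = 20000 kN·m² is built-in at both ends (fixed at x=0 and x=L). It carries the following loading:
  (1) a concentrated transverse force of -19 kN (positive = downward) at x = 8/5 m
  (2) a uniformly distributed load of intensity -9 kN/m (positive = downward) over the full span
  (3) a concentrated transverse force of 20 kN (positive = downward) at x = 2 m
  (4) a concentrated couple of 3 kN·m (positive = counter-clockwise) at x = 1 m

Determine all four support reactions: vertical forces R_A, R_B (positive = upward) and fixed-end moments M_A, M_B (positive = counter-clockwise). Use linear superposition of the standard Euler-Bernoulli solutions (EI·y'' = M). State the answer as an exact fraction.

R_A = -77873/4000 kN, M_A = -27013/2000 kN·m, R_B = -62127/4000 kN, M_B = 20467/2000 kN·m

Load 1 — point force P=-19 kN at a=8/5 m (b=L-a=12/5):
  R_A = Pb²(3a+b)/L³ = (-19)·(12/5)²·(3·(8/5)+(12/5))/4³ = -1539/125 kN
  M_A = Pab²/L² = (-19)·(8/5)·(12/5)²/4² = -1368/125 kN·m
  R_B = Pa²(a+3b)/L³ = (-19)·(8/5)²·((8/5)+3·(12/5))/4³ = -836/125 kN
  M_B = -Pa²b/L² = -(-19)·(8/5)²·(12/5)/4² = 912/125 kN·m
Load 2 — uniform load w=-9 kN/m over full span:
  R_A = wL/2 = (-9)·4/2 = -18 kN
  M_A = wL²/12 = (-9)·4²/12 = -12 kN·m
  R_B = wL/2 = (-9)·4/2 = -18 kN
  M_B = -wL²/12 = -(-9)·4²/12 = 12 kN·m
Load 3 — point force P=20 kN at a=2 m (b=L-a=2):
  R_A = Pb²(3a+b)/L³ = 20·2²·(3·2+2)/4³ = 10 kN
  M_A = Pab²/L² = 20·2·2²/4² = 10 kN·m
  R_B = Pa²(a+3b)/L³ = 20·2²·(2+3·2)/4³ = 10 kN
  M_B = -Pa²b/L² = -20·2²·2/4² = -10 kN·m
Load 4 — applied couple M₀=3 kN·m at a=1 m (b=L-a=3):
  R_A = 6M₀ab/L³ = 6·3·1·3/4³ = 27/32 kN
  M_A = M₀b(2a-b)/L² = 3·3·(2·1-3)/4² = -9/16 kN·m
  R_B = -6M₀ab/L³ = -6·3·1·3/4³ = -27/32 kN
  M_B = M₀a(2b-a)/L² = 3·1·(2·3-1)/4² = 15/16 kN·m
Superposition: R_A = -77873/4000 kN, M_A = -27013/2000 kN·m, R_B = -62127/4000 kN, M_B = 20467/2000 kN·m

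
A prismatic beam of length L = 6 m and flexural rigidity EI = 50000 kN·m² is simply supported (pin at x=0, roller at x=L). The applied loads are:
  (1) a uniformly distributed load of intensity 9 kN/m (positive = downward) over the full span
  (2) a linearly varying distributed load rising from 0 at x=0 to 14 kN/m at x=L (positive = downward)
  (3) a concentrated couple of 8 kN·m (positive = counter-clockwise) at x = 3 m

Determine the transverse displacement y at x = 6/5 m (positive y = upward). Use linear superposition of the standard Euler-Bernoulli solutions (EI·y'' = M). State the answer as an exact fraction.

y(6/5) = -620289/195312500 m

Load 1 — uniform load w=9 kN/m over full span:
  y_1 = -wx(L³-2Lx²+x³)/(24EI) = -9·(6/5)·(6³-2·6·(6/5)²+(6/5)³)/(24·50000) = -7047/3906250 m
Load 2 — triangular load w₀=14 kN/m (0→w₀ over full span):
  y_2 = -w₀x(7L⁴-10L²x²+3x⁴)/(360LEI) = -14·(6/5)·(7·6⁴-10·6²·(6/5)²+3·(6/5)⁴)/(360·6·50000) = -65016/48828125 m
Load 3 — applied couple M₀=8 kN·m at a=3 m (b=L-a=3):
  y_3 = (M₀x³/(6L)+C₁x)/EI  [x≤a] with C₁=M₀(3b²-L²)/(6L)=-2 = (8·(6/5)³/(6·6)+(-2)·(6/5))/50000 = -63/1562500 m
Superposition: y = Σ y_i = -620289/195312500 m ≈ -0.003176 m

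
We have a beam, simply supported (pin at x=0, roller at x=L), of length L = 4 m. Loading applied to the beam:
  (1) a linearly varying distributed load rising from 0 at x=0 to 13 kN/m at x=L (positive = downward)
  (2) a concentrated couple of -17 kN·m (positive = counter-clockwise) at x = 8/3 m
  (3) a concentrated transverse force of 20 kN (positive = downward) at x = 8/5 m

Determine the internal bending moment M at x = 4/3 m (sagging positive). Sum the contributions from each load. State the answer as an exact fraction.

M(4/3) = 1669/81 kN·m

Load 1 — triangular load w₀=13 kN/m (0→w₀ over full span):
  M_1 = w₀Lx/6 - w₀x³/(6L) = 13·4·(4/3)/6 - 13·(4/3)³/(6·4) = 832/81 kN·m
Load 2 — applied couple M₀=-17 kN·m at a=8/3 m (b=L-a=4/3):
  M_2 = M₀x/L  [x≤a] = (-17)·(4/3)/4 = -17/3 kN·m
Load 3 — point force P=20 kN at a=8/5 m (b=L-a=12/5):
  M_3 = Pbx/L  [x≤a] = 20·(12/5)·(4/3)/4 = 16 kN·m
Superposition: M = Σ M_i = 1669/81 kN·m ≈ 20.604938 kN·m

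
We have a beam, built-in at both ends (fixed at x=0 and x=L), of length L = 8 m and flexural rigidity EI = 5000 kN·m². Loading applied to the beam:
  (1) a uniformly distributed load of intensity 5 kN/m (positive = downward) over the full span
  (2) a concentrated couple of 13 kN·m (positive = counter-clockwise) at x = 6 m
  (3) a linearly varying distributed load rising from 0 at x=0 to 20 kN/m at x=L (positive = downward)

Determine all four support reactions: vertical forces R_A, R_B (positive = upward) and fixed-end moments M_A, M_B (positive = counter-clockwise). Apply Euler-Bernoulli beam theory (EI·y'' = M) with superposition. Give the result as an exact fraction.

Load 1 — uniform load w=5 kN/m over full span:
  R_A = wL/2 = 5·8/2 = 20 kN
  M_A = wL²/12 = 5·8²/12 = 80/3 kN·m
  R_B = wL/2 = 5·8/2 = 20 kN
  M_B = -wL²/12 = -5·8²/12 = -80/3 kN·m
Load 2 — applied couple M₀=13 kN·m at a=6 m (b=L-a=2):
  R_A = 6M₀ab/L³ = 6·13·6·2/8³ = 117/64 kN
  M_A = M₀b(2a-b)/L² = 13·2·(2·6-2)/8² = 65/16 kN·m
  R_B = -6M₀ab/L³ = -6·13·6·2/8³ = -117/64 kN
  M_B = M₀a(2b-a)/L² = 13·6·(2·2-6)/8² = -39/16 kN·m
Load 3 — triangular load w₀=20 kN/m (0→w₀ over full span):
  R_A = 3w₀L/20 = 3·20·8/20 = 24 kN
  M_A = w₀L²/30 = 20·8²/30 = 128/3 kN·m
  R_B = 7w₀L/20 = 7·20·8/20 = 56 kN
  M_B = -w₀L²/20 = -20·8²/20 = -64 kN·m
Superposition: R_A = 2933/64 kN, M_A = 3523/48 kN·m, R_B = 4747/64 kN, M_B = -4469/48 kN·m

R_A = 2933/64 kN, M_A = 3523/48 kN·m, R_B = 4747/64 kN, M_B = -4469/48 kN·m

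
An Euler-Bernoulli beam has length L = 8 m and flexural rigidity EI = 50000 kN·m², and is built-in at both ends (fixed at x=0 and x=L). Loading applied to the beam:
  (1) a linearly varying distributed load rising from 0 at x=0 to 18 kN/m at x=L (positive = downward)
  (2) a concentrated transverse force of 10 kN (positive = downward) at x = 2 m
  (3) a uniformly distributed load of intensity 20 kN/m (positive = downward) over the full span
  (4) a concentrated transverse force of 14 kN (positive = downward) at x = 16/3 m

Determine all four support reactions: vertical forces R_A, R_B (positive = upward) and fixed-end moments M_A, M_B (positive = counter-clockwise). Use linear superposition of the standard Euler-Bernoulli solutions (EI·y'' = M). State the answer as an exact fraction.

R_A = 245521/2160 kN, M_A = 88891/540 kN·m, R_B = 307439/2160 kN, M_B = -99689/540 kN·m

Load 1 — triangular load w₀=18 kN/m (0→w₀ over full span):
  R_A = 3w₀L/20 = 3·18·8/20 = 108/5 kN
  M_A = w₀L²/30 = 18·8²/30 = 192/5 kN·m
  R_B = 7w₀L/20 = 7·18·8/20 = 252/5 kN
  M_B = -w₀L²/20 = -18·8²/20 = -288/5 kN·m
Load 2 — point force P=10 kN at a=2 m (b=L-a=6):
  R_A = Pb²(3a+b)/L³ = 10·6²·(3·2+6)/8³ = 135/16 kN
  M_A = Pab²/L² = 10·2·6²/8² = 45/4 kN·m
  R_B = Pa²(a+3b)/L³ = 10·2²·(2+3·6)/8³ = 25/16 kN
  M_B = -Pa²b/L² = -10·2²·6/8² = -15/4 kN·m
Load 3 — uniform load w=20 kN/m over full span:
  R_A = wL/2 = 20·8/2 = 80 kN
  M_A = wL²/12 = 20·8²/12 = 320/3 kN·m
  R_B = wL/2 = 20·8/2 = 80 kN
  M_B = -wL²/12 = -20·8²/12 = -320/3 kN·m
Load 4 — point force P=14 kN at a=16/3 m (b=L-a=8/3):
  R_A = Pb²(3a+b)/L³ = 14·(8/3)²·(3·(16/3)+(8/3))/8³ = 98/27 kN
  M_A = Pab²/L² = 14·(16/3)·(8/3)²/8² = 224/27 kN·m
  R_B = Pa²(a+3b)/L³ = 14·(16/3)²·((16/3)+3·(8/3))/8³ = 280/27 kN
  M_B = -Pa²b/L² = -14·(16/3)²·(8/3)/8² = -448/27 kN·m
Superposition: R_A = 245521/2160 kN, M_A = 88891/540 kN·m, R_B = 307439/2160 kN, M_B = -99689/540 kN·m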